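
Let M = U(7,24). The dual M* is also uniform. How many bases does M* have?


The dual of U(r,n) is U(n-r, n) = U(17,24).
Bases of U(17,24) are all (17)-element subsets.
|B(M*)| = C(24,17) = 346104.

346104


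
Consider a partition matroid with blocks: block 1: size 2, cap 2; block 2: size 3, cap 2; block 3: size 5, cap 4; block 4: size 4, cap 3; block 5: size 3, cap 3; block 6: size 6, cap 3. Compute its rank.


Rank of a partition matroid = sum of min(|Si|, ci) for each block.
= min(2,2) + min(3,2) + min(5,4) + min(4,3) + min(3,3) + min(6,3)
= 2 + 2 + 4 + 3 + 3 + 3
= 17.

17


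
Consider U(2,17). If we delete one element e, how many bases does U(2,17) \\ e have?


Deleting e from U(2,17) gives U(2,16) since n > r.
Bases of U(2,16) = C(16,2) = 16! / (2! * 14!) = 120.

120


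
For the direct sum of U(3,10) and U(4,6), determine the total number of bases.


Bases of a direct sum M1 + M2: |B| = |B(M1)| * |B(M2)|.
|B(U(3,10))| = C(10,3) = 120.
|B(U(4,6))| = C(6,4) = 15.
Total bases = 120 * 15 = 1800.

1800


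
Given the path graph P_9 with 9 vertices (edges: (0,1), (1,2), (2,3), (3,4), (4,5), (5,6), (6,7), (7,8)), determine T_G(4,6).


A path on 9 vertices is a tree with 8 edges.
T(x,y) = x^(8) for any tree.
T(4,6) = 4^8 = 65536.

65536


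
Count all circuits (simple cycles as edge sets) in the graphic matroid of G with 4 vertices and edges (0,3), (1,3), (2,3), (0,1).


A circuit in a graphic matroid = edge set of a simple cycle.
G has 4 vertices and 4 edges.
Enumerating all minimal edge subsets forming cycles...
Total circuits found: 1.

1


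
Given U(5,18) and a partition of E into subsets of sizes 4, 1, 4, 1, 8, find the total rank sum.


r(Ai) = min(|Ai|, 5) for each part.
Sum = min(4,5) + min(1,5) + min(4,5) + min(1,5) + min(8,5)
    = 4 + 1 + 4 + 1 + 5
    = 15.

15


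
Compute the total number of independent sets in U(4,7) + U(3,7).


For a direct sum, |I(M1+M2)| = |I(M1)| * |I(M2)|.
|I(U(4,7))| = sum C(7,k) for k=0..4 = 99.
|I(U(3,7))| = sum C(7,k) for k=0..3 = 64.
Total = 99 * 64 = 6336.

6336


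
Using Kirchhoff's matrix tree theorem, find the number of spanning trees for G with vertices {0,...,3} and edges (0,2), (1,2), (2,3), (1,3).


By Kirchhoff's matrix tree theorem, the number of spanning trees equals
the determinant of any cofactor of the Laplacian matrix L.
G has 4 vertices and 4 edges.
Computing the (3 x 3) cofactor determinant gives 3.

3


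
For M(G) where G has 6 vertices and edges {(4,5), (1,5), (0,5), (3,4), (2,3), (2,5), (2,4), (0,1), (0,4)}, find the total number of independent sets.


An independent set in a graphic matroid is an acyclic edge subset.
G has 6 vertices and 9 edges.
Enumerate all 2^9 = 512 subsets, checking for acyclicity.
Total independent sets = 280.

280


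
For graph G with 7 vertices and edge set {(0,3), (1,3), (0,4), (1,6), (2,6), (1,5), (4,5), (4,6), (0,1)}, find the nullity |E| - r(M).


Cycle rank (nullity) = |E| - r(M) = |E| - (|V| - c).
|E| = 9, |V| = 7, c = 1.
Nullity = 9 - (7 - 1) = 9 - 6 = 3.

3


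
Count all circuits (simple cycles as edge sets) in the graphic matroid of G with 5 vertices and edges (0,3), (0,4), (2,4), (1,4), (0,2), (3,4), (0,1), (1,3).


A circuit in a graphic matroid = edge set of a simple cycle.
G has 5 vertices and 8 edges.
Enumerating all minimal edge subsets forming cycles...
Total circuits found: 12.

12


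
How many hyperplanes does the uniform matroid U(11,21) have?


Hyperplanes of U(11,21) are flats of rank 10.
In a uniform matroid, these are exactly the (10)-element subsets.
Count = C(21,10) = 21! / (10! * 11!) = 352716.

352716


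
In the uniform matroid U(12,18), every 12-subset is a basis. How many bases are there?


Bases of U(12,18) are all 12-element subsets of the 18-element ground set.
Number of bases = C(18,12).
C(18,12) = 18564.

18564


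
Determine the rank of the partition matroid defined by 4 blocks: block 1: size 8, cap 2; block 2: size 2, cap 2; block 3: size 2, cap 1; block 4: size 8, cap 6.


Rank of a partition matroid = sum of min(|Si|, ci) for each block.
= min(8,2) + min(2,2) + min(2,1) + min(8,6)
= 2 + 2 + 1 + 6
= 11.

11


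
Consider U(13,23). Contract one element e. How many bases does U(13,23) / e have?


Contracting e from U(13,23) gives U(12,22).
Bases of U(12,22) = (22 choose 12) = 646646.

646646


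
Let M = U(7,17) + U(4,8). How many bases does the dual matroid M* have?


(M1+M2)* = M1* + M2*.
M1* = U(10,17), bases: C(17,10) = 19448.
M2* = U(4,8), bases: C(8,4) = 70.
|B(M*)| = 19448 * 70 = 1361360.

1361360


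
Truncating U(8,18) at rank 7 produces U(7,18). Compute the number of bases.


Truncating U(8,18) to rank 7 gives U(7,18).
Bases of U(7,18) are all 7-element subsets of 18 elements.
Number of bases = (18 choose 7) = 31824.

31824


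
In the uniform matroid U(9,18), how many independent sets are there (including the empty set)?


Independent sets of U(9,18) are all subsets of size <= 9.
Count = C(18,0) + C(18,1) + C(18,2) + C(18,3) + C(18,4) + C(18,5) + C(18,6) + C(18,7) + C(18,8) + C(18,9)
     = 1 + 18 + 153 + 816 + 3060 + 8568 + 18564 + 31824 + 43758 + 48620
     = 155382.

155382


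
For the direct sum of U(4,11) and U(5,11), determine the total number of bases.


Bases of a direct sum M1 + M2: |B| = |B(M1)| * |B(M2)|.
|B(U(4,11))| = C(11,4) = 330.
|B(U(5,11))| = C(11,5) = 462.
Total bases = 330 * 462 = 152460.

152460


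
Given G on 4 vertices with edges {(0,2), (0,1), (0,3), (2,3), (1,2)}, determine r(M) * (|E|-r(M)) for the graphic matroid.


r(M) = |V| - c = 4 - 1 = 3.
nullity = |E| - r(M) = 5 - 3 = 2.
Product = 3 * 2 = 6.

6


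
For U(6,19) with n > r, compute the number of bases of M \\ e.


Deleting e from U(6,19) gives U(6,18) since n > r.
Bases of U(6,18) = C(18,6) = 18! / (6! * 12!) = 18564.

18564


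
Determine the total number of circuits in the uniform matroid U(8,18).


In U(8,18), circuits are the (9)-element subsets.
Any set of 9 elements is dependent, and removing any one element gives
an independent set of size 8, so it is a minimal dependent set.
Number of circuits = C(18,9) = 48620.

48620


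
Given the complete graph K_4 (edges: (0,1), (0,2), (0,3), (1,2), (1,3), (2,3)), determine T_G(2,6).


T(K_4; x,y) = x^3 + 3x^2 + 4xy + 2x + y^3 + 3y^2 + 2y.
Substituting x=2, y=6:
= 8 + 12 + 48 + 4 + 216 + 108 + 12
= 408.

408


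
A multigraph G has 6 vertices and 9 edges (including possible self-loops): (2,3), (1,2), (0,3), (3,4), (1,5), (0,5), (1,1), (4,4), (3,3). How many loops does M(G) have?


In a graphic matroid, a loop is a self-loop edge (u,u) with rank 0.
Examining all 9 edges for self-loops...
Self-loops found: (1,1), (4,4), (3,3)
Number of loops = 3.

3


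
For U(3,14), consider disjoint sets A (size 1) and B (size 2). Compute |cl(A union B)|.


|A union B| = 1 + 2 = 3 (disjoint).
In U(3,14), cl(S) = S if |S| < 3, else cl(S) = E.
Since 3 >= 3, cl(A union B) = E.
|cl(A union B)| = 14.

14


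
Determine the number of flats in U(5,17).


Flats of U(5,17): every subset of size < 5 is a flat, plus E itself.
Count = C(17,0) + C(17,1) + C(17,2) + C(17,3) + C(17,4) + 1
     = 1 + 17 + 136 + 680 + 2380 + 1
     = 3215.

3215


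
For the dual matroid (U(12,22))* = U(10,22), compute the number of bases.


The dual of U(r,n) is U(n-r, n) = U(10,22).
Bases of U(10,22) are all (10)-element subsets.
|B(M*)| = C(22,10) = 22! / (10! * 12!) = 646646.

646646


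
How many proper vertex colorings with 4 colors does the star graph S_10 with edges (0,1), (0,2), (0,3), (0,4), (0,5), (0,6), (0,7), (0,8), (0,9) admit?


P(tree, k) = k * (k-1)^(9) for any tree on 10 vertices.
P(4) = 4 * 3^9 = 4 * 19683 = 78732.

78732


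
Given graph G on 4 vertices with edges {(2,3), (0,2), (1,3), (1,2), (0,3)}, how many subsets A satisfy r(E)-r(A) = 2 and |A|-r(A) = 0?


R(x,y) = sum over A in 2^E of x^(r(E)-r(A)) * y^(|A|-r(A)).
G has 4 vertices, 5 edges. r(E) = 3.
Enumerate all 2^5 = 32 subsets.
Count subsets with r(E)-r(A)=2 and |A|-r(A)=0: 5.

5


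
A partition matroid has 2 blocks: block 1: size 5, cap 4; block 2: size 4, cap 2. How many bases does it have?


A basis picks exactly ci elements from block i.
Number of bases = product of C(|Si|, ci).
= C(5,4) * C(4,2)
= 5 * 6
= 30.

30


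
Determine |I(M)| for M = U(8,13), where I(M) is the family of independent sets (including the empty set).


Independent sets of U(8,13) are all subsets of size <= 8.
Count = C(13,0) + C(13,1) + C(13,2) + C(13,3) + C(13,4) + C(13,5) + C(13,6) + C(13,7) + C(13,8)
     = 1 + 13 + 78 + 286 + 715 + 1287 + 1716 + 1716 + 1287
     = 7099.

7099


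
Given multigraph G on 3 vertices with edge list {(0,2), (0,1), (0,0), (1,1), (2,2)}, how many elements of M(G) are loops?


In a graphic matroid, a loop is a self-loop edge (u,u) with rank 0.
Examining all 5 edges for self-loops...
Self-loops found: (0,0), (1,1), (2,2)
Number of loops = 3.

3


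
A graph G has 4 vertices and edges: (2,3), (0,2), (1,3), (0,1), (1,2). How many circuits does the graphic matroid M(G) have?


A circuit in a graphic matroid = edge set of a simple cycle.
G has 4 vertices and 5 edges.
Enumerating all minimal edge subsets forming cycles...
Total circuits found: 3.

3


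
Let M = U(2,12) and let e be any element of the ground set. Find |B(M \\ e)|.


Deleting e from U(2,12) gives U(2,11) since n > r.
Bases of U(2,11) = C(11,2) = (11 * 10) / (1 * 2) = 55.

55


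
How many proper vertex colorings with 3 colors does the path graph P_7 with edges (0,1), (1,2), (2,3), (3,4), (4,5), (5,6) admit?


P(P_7, k) = k * (k-1)^(6).
P(3) = 3 * 2^6 = 3 * 64 = 192.

192


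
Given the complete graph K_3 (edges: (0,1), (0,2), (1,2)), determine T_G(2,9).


T(K_3; x,y) = x^2 + x + y.
T(2,9) = 4 + 2 + 9 = 15.

15


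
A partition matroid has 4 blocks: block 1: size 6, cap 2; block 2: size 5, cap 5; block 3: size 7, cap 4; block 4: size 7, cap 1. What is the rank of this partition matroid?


Rank of a partition matroid = sum of min(|Si|, ci) for each block.
= min(6,2) + min(5,5) + min(7,4) + min(7,1)
= 2 + 5 + 4 + 1
= 12.

12


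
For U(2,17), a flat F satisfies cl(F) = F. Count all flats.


Flats of U(2,17): every subset of size < 2 is a flat, plus E itself.
Count = C(17,0) + C(17,1) + 1
     = 1 + 17 + 1
     = 19.

19


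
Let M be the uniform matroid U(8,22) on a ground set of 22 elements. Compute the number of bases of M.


Bases of U(8,22) are all 8-element subsets of the 22-element ground set.
Number of bases = C(22,8).
C(22,8) = 22! / (8! * 14!) = 319770.

319770


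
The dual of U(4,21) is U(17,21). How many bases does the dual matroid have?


The dual of U(r,n) is U(n-r, n) = U(17,21).
Bases of U(17,21) are all (17)-element subsets.
|B(M*)| = (21 choose 17) = 5985.

5985


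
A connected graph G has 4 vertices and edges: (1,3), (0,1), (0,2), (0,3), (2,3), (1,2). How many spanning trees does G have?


By Kirchhoff's matrix tree theorem, the number of spanning trees equals
the determinant of any cofactor of the Laplacian matrix L.
G has 4 vertices and 6 edges.
Computing the (3 x 3) cofactor determinant gives 16.

16


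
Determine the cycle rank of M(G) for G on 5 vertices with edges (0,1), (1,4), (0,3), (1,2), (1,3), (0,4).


Cycle rank (nullity) = |E| - r(M) = |E| - (|V| - c).
|E| = 6, |V| = 5, c = 1.
Nullity = 6 - (5 - 1) = 6 - 4 = 2.

2


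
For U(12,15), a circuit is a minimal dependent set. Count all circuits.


In U(12,15), circuits are the (13)-element subsets.
Any set of 13 elements is dependent, and removing any one element gives
an independent set of size 12, so it is a minimal dependent set.
Number of circuits = C(15,13) = 105.

105


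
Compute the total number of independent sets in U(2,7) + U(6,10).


For a direct sum, |I(M1+M2)| = |I(M1)| * |I(M2)|.
|I(U(2,7))| = sum C(7,k) for k=0..2 = 29.
|I(U(6,10))| = sum C(10,k) for k=0..6 = 848.
Total = 29 * 848 = 24592.

24592


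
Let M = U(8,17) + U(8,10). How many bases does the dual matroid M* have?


(M1+M2)* = M1* + M2*.
M1* = U(9,17), bases: C(17,9) = 24310.
M2* = U(2,10), bases: C(10,2) = 45.
|B(M*)| = 24310 * 45 = 1093950.

1093950


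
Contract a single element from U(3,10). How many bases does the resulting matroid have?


Contracting e from U(3,10) gives U(2,9).
Bases of U(2,9) = C(9,2) = (9 * 8) / (1 * 2) = 36.

36


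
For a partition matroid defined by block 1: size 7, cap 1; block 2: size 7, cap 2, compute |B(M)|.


A basis picks exactly ci elements from block i.
Number of bases = product of C(|Si|, ci).
= C(7,1) * C(7,2)
= 7 * 21
= 147.

147


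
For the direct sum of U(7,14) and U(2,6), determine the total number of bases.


Bases of a direct sum M1 + M2: |B| = |B(M1)| * |B(M2)|.
|B(U(7,14))| = C(14,7) = 3432.
|B(U(2,6))| = C(6,2) = 15.
Total bases = 3432 * 15 = 51480.

51480


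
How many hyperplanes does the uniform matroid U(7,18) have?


Hyperplanes of U(7,18) are flats of rank 6.
In a uniform matroid, these are exactly the (6)-element subsets.
Count = C(18,6) = 18! / (6! * 12!) = 18564.

18564


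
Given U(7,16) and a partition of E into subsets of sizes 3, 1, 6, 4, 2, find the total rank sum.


r(Ai) = min(|Ai|, 7) for each part.
Sum = min(3,7) + min(1,7) + min(6,7) + min(4,7) + min(2,7)
    = 3 + 1 + 6 + 4 + 2
    = 16.

16


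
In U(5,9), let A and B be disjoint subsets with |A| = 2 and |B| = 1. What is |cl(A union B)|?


|A union B| = 2 + 1 = 3 (disjoint).
In U(5,9), cl(S) = S if |S| < 5, else cl(S) = E.
Since 3 < 5, cl(A union B) = A union B.
|cl(A union B)| = 3.

3


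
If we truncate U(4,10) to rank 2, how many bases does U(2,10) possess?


Truncating U(4,10) to rank 2 gives U(2,10).
Bases of U(2,10) are all 2-element subsets of 10 elements.
Number of bases = (10 choose 2) = 45.

45


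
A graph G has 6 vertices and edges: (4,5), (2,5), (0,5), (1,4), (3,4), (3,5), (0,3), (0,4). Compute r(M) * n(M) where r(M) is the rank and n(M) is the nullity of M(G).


r(M) = |V| - c = 6 - 1 = 5.
nullity = |E| - r(M) = 8 - 5 = 3.
Product = 5 * 3 = 15.

15


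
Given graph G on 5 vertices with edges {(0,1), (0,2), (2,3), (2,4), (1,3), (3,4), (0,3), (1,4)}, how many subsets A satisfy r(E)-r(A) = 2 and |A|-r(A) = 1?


R(x,y) = sum over A in 2^E of x^(r(E)-r(A)) * y^(|A|-r(A)).
G has 5 vertices, 8 edges. r(E) = 4.
Enumerate all 2^8 = 256 subsets.
Count subsets with r(E)-r(A)=2 and |A|-r(A)=1: 4.

4


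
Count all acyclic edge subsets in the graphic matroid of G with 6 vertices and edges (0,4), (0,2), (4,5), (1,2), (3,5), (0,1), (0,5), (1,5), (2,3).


An independent set in a graphic matroid is an acyclic edge subset.
G has 6 vertices and 9 edges.
Enumerate all 2^9 = 512 subsets, checking for acyclicity.
Total independent sets = 292.

292


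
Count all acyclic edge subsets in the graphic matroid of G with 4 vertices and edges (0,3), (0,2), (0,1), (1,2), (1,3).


An independent set in a graphic matroid is an acyclic edge subset.
G has 4 vertices and 5 edges.
Enumerate all 2^5 = 32 subsets, checking for acyclicity.
Total independent sets = 24.

24


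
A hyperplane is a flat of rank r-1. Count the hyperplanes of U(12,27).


Hyperplanes of U(12,27) are flats of rank 11.
In a uniform matroid, these are exactly the (11)-element subsets.
Count = (27 choose 11) = 13037895.

13037895


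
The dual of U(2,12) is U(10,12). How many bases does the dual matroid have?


The dual of U(r,n) is U(n-r, n) = U(10,12).
Bases of U(10,12) are all (10)-element subsets.
|B(M*)| = C(12,10) = 66.

66


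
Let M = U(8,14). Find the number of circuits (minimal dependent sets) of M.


In U(8,14), circuits are the (9)-element subsets.
Any set of 9 elements is dependent, and removing any one element gives
an independent set of size 8, so it is a minimal dependent set.
Number of circuits = C(14,9) = 14! / (9! * 5!) = 2002.

2002


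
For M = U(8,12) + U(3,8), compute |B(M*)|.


(M1+M2)* = M1* + M2*.
M1* = U(4,12), bases: C(12,4) = 495.
M2* = U(5,8), bases: C(8,5) = 56.
|B(M*)| = 495 * 56 = 27720.

27720


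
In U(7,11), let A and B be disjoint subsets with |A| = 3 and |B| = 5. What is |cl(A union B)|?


|A union B| = 3 + 5 = 8 (disjoint).
In U(7,11), cl(S) = S if |S| < 7, else cl(S) = E.
Since 8 >= 7, cl(A union B) = E.
|cl(A union B)| = 11.

11


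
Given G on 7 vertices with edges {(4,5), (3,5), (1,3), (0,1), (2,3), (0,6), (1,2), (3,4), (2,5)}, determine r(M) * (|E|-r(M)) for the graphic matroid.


r(M) = |V| - c = 7 - 1 = 6.
nullity = |E| - r(M) = 9 - 6 = 3.
Product = 6 * 3 = 18.

18


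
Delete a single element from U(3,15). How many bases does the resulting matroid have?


Deleting e from U(3,15) gives U(3,14) since n > r.
Bases of U(3,14) = C(14,3) = 14! / (3! * 11!) = 364.

364


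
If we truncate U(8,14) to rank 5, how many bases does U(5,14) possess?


Truncating U(8,14) to rank 5 gives U(5,14).
Bases of U(5,14) are all 5-element subsets of 14 elements.
Number of bases = C(14,5) = 14! / (5! * 9!) = 2002.

2002


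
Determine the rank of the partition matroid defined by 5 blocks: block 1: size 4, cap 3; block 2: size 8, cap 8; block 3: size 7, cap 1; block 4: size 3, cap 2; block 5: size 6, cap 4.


Rank of a partition matroid = sum of min(|Si|, ci) for each block.
= min(4,3) + min(8,8) + min(7,1) + min(3,2) + min(6,4)
= 3 + 8 + 1 + 2 + 4
= 18.

18


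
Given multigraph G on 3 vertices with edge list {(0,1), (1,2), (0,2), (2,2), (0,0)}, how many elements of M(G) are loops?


In a graphic matroid, a loop is a self-loop edge (u,u) with rank 0.
Examining all 5 edges for self-loops...
Self-loops found: (2,2), (0,0)
Number of loops = 2.

2


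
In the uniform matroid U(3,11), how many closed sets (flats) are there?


Flats of U(3,11): every subset of size < 3 is a flat, plus E itself.
Count = (11 choose 0) + (11 choose 1) + (11 choose 2) + 1
     = 1 + 11 + 55 + 1
     = 68.

68


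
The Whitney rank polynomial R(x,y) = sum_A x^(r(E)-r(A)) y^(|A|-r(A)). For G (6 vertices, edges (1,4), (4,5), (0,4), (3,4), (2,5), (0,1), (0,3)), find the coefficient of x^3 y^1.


R(x,y) = sum over A in 2^E of x^(r(E)-r(A)) * y^(|A|-r(A)).
G has 6 vertices, 7 edges. r(E) = 5.
Enumerate all 2^7 = 128 subsets.
Count subsets with r(E)-r(A)=3 and |A|-r(A)=1: 2.

2


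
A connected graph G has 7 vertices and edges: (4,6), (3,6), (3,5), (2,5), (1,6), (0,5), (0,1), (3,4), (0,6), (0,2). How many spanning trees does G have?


By Kirchhoff's matrix tree theorem, the number of spanning trees equals
the determinant of any cofactor of the Laplacian matrix L.
G has 7 vertices and 10 edges.
Computing the (6 x 6) cofactor determinant gives 81.

81


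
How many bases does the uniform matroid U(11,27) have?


Bases of U(11,27) are all 11-element subsets of the 27-element ground set.
Number of bases = C(27,11).
(27 choose 11) = 13037895.

13037895


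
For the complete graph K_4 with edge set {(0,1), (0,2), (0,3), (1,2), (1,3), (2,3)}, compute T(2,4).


T(K_4; x,y) = x^3 + 3x^2 + 4xy + 2x + y^3 + 3y^2 + 2y.
Substituting x=2, y=4:
= 8 + 12 + 32 + 4 + 64 + 48 + 8
= 176.

176


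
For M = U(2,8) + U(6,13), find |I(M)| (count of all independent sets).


For a direct sum, |I(M1+M2)| = |I(M1)| * |I(M2)|.
|I(U(2,8))| = sum C(8,k) for k=0..2 = 37.
|I(U(6,13))| = sum C(13,k) for k=0..6 = 4096.
Total = 37 * 4096 = 151552.

151552


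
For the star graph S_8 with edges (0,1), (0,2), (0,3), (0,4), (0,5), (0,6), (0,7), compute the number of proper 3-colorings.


P(tree, k) = k * (k-1)^(7) for any tree on 8 vertices.
P(3) = 3 * 2^7 = 3 * 128 = 384.

384


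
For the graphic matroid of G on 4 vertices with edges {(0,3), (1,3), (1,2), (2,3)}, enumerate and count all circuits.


A circuit in a graphic matroid = edge set of a simple cycle.
G has 4 vertices and 4 edges.
Enumerating all minimal edge subsets forming cycles...
Total circuits found: 1.

1


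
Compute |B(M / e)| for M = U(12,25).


Contracting e from U(12,25) gives U(11,24).
Bases of U(11,24) = (24 choose 11) = 2496144.

2496144


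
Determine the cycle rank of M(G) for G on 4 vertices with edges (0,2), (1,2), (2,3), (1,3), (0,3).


Cycle rank (nullity) = |E| - r(M) = |E| - (|V| - c).
|E| = 5, |V| = 4, c = 1.
Nullity = 5 - (4 - 1) = 5 - 3 = 2.

2


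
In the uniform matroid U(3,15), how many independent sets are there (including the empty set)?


Independent sets of U(3,15) are all subsets of size <= 3.
Count = (15 choose 0) + (15 choose 1) + (15 choose 2) + (15 choose 3)
     = 1 + 15 + 105 + 455
     = 576.

576


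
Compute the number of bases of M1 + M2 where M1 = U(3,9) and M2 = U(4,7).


Bases of a direct sum M1 + M2: |B| = |B(M1)| * |B(M2)|.
|B(U(3,9))| = C(9,3) = 84.
|B(U(4,7))| = C(7,4) = 35.
Total bases = 84 * 35 = 2940.

2940


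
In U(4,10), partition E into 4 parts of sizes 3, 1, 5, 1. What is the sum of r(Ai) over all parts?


r(Ai) = min(|Ai|, 4) for each part.
Sum = min(3,4) + min(1,4) + min(5,4) + min(1,4)
    = 3 + 1 + 4 + 1
    = 9.

9


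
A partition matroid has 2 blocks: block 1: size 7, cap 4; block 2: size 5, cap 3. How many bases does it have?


A basis picks exactly ci elements from block i.
Number of bases = product of C(|Si|, ci).
= C(7,4) * C(5,3)
= 35 * 10
= 350.

350


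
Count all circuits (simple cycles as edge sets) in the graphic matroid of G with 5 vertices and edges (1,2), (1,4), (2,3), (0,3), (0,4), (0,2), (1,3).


A circuit in a graphic matroid = edge set of a simple cycle.
G has 5 vertices and 7 edges.
Enumerating all minimal edge subsets forming cycles...
Total circuits found: 7.

7


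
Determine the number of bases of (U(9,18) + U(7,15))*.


(M1+M2)* = M1* + M2*.
M1* = U(9,18), bases: C(18,9) = 48620.
M2* = U(8,15), bases: C(15,8) = 6435.
|B(M*)| = 48620 * 6435 = 312869700.

312869700


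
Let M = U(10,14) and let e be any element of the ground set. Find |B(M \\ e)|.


Deleting e from U(10,14) gives U(10,13) since n > r.
Bases of U(10,13) = (13 choose 10) = 286.

286


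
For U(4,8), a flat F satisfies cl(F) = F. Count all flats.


Flats of U(4,8): every subset of size < 4 is a flat, plus E itself.
Count = C(8,0) + C(8,1) + C(8,2) + C(8,3) + 1
     = 1 + 8 + 28 + 56 + 1
     = 94.

94


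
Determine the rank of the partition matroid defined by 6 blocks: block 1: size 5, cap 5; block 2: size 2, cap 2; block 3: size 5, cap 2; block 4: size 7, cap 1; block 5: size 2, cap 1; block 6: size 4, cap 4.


Rank of a partition matroid = sum of min(|Si|, ci) for each block.
= min(5,5) + min(2,2) + min(5,2) + min(7,1) + min(2,1) + min(4,4)
= 5 + 2 + 2 + 1 + 1 + 4
= 15.

15


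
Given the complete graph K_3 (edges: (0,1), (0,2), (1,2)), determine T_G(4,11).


T(K_3; x,y) = x^2 + x + y.
T(4,11) = 16 + 4 + 11 = 31.

31


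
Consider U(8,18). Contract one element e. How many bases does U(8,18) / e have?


Contracting e from U(8,18) gives U(7,17).
Bases of U(7,17) = (17 choose 7) = 19448.

19448


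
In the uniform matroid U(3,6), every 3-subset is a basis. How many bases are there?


Bases of U(3,6) are all 3-element subsets of the 6-element ground set.
Number of bases = C(6,3).
(6 choose 3) = 20.

20


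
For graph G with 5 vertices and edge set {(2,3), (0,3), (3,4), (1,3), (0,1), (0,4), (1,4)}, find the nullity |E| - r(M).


Cycle rank (nullity) = |E| - r(M) = |E| - (|V| - c).
|E| = 7, |V| = 5, c = 1.
Nullity = 7 - (5 - 1) = 7 - 4 = 3.

3


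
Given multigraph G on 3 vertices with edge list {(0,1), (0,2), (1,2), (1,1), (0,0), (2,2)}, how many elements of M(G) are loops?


In a graphic matroid, a loop is a self-loop edge (u,u) with rank 0.
Examining all 6 edges for self-loops...
Self-loops found: (1,1), (0,0), (2,2)
Number of loops = 3.

3


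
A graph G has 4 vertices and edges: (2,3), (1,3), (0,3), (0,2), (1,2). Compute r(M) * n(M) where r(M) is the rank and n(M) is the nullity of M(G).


r(M) = |V| - c = 4 - 1 = 3.
nullity = |E| - r(M) = 5 - 3 = 2.
Product = 3 * 2 = 6.

6


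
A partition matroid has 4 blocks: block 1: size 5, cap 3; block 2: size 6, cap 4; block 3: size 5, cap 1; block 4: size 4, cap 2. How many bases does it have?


A basis picks exactly ci elements from block i.
Number of bases = product of C(|Si|, ci).
= C(5,3) * C(6,4) * C(5,1) * C(4,2)
= 10 * 15 * 5 * 6
= 4500.

4500


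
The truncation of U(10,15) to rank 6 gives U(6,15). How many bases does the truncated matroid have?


Truncating U(10,15) to rank 6 gives U(6,15).
Bases of U(6,15) are all 6-element subsets of 15 elements.
Number of bases = C(15,6) = 15! / (6! * 9!) = 5005.

5005


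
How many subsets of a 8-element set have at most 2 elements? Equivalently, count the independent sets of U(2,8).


Independent sets of U(2,8) are all subsets of size <= 2.
Count = (8 choose 0) + (8 choose 1) + (8 choose 2)
     = 1 + 8 + 28
     = 37.

37


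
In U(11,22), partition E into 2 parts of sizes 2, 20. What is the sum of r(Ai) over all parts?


r(Ai) = min(|Ai|, 11) for each part.
Sum = min(2,11) + min(20,11)
    = 2 + 11
    = 13.

13


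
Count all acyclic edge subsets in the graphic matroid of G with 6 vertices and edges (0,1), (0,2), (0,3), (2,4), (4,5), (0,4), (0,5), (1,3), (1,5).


An independent set in a graphic matroid is an acyclic edge subset.
G has 6 vertices and 9 edges.
Enumerate all 2^9 = 512 subsets, checking for acyclicity.
Total independent sets = 280.

280


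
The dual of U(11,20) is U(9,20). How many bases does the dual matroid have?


The dual of U(r,n) is U(n-r, n) = U(9,20).
Bases of U(9,20) are all (9)-element subsets.
|B(M*)| = C(20,9) = 167960.

167960


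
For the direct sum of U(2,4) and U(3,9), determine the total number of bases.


Bases of a direct sum M1 + M2: |B| = |B(M1)| * |B(M2)|.
|B(U(2,4))| = C(4,2) = 6.
|B(U(3,9))| = C(9,3) = 84.
Total bases = 6 * 84 = 504.

504


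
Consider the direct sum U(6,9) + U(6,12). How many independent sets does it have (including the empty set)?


For a direct sum, |I(M1+M2)| = |I(M1)| * |I(M2)|.
|I(U(6,9))| = sum C(9,k) for k=0..6 = 466.
|I(U(6,12))| = sum C(12,k) for k=0..6 = 2510.
Total = 466 * 2510 = 1169660.

1169660


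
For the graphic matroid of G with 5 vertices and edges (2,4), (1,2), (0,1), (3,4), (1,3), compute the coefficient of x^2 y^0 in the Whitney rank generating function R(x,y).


R(x,y) = sum over A in 2^E of x^(r(E)-r(A)) * y^(|A|-r(A)).
G has 5 vertices, 5 edges. r(E) = 4.
Enumerate all 2^5 = 32 subsets.
Count subsets with r(E)-r(A)=2 and |A|-r(A)=0: 10.

10


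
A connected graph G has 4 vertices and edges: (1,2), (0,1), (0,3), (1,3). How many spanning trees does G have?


By Kirchhoff's matrix tree theorem, the number of spanning trees equals
the determinant of any cofactor of the Laplacian matrix L.
G has 4 vertices and 4 edges.
Computing the (3 x 3) cofactor determinant gives 3.

3


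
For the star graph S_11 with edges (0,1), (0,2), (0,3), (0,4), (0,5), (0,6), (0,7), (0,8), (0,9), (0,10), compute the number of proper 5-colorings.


P(tree, k) = k * (k-1)^(10) for any tree on 11 vertices.
P(5) = 5 * 4^10 = 5 * 1048576 = 5242880.

5242880


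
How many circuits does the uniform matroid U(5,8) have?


In U(5,8), circuits are the (6)-element subsets.
Any set of 6 elements is dependent, and removing any one element gives
an independent set of size 5, so it is a minimal dependent set.
Number of circuits = C(8,6) = 28.

28


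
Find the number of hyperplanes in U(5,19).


Hyperplanes of U(5,19) are flats of rank 4.
In a uniform matroid, these are exactly the (4)-element subsets.
Count = (19 choose 4) = 3876.

3876


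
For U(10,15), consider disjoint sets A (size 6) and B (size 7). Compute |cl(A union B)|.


|A union B| = 6 + 7 = 13 (disjoint).
In U(10,15), cl(S) = S if |S| < 10, else cl(S) = E.
Since 13 >= 10, cl(A union B) = E.
|cl(A union B)| = 15.

15


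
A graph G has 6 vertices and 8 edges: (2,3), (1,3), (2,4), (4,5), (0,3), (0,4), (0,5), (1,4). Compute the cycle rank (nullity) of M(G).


Cycle rank (nullity) = |E| - r(M) = |E| - (|V| - c).
|E| = 8, |V| = 6, c = 1.
Nullity = 8 - (6 - 1) = 8 - 5 = 3.

3


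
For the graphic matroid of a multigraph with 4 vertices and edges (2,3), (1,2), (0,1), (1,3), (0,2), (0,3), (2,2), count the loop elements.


In a graphic matroid, a loop is a self-loop edge (u,u) with rank 0.
Examining all 7 edges for self-loops...
Self-loops found: (2,2)
Number of loops = 1.

1


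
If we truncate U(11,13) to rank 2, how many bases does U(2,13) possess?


Truncating U(11,13) to rank 2 gives U(2,13).
Bases of U(2,13) are all 2-element subsets of 13 elements.
Number of bases = C(13,2) = 13! / (2! * 11!) = 78.

78


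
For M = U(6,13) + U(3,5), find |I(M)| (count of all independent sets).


For a direct sum, |I(M1+M2)| = |I(M1)| * |I(M2)|.
|I(U(6,13))| = sum C(13,k) for k=0..6 = 4096.
|I(U(3,5))| = sum C(5,k) for k=0..3 = 26.
Total = 4096 * 26 = 106496.

106496


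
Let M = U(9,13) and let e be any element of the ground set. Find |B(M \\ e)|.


Deleting e from U(9,13) gives U(9,12) since n > r.
Bases of U(9,12) = C(12,9) = 220.

220


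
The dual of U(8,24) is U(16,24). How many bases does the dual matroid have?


The dual of U(r,n) is U(n-r, n) = U(16,24).
Bases of U(16,24) are all (16)-element subsets.
|B(M*)| = (24 choose 16) = 735471.

735471


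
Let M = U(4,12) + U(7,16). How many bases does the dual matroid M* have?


(M1+M2)* = M1* + M2*.
M1* = U(8,12), bases: C(12,8) = 495.
M2* = U(9,16), bases: C(16,9) = 11440.
|B(M*)| = 495 * 11440 = 5662800.

5662800


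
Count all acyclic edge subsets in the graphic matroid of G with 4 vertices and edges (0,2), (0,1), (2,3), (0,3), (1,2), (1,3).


An independent set in a graphic matroid is an acyclic edge subset.
G has 4 vertices and 6 edges.
Enumerate all 2^6 = 64 subsets, checking for acyclicity.
Total independent sets = 38.

38


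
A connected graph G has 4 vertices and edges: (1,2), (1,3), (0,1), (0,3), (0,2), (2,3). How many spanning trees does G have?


By Kirchhoff's matrix tree theorem, the number of spanning trees equals
the determinant of any cofactor of the Laplacian matrix L.
G has 4 vertices and 6 edges.
Computing the (3 x 3) cofactor determinant gives 16.

16


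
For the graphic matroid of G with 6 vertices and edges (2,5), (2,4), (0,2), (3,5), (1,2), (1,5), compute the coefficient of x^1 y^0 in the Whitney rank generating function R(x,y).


R(x,y) = sum over A in 2^E of x^(r(E)-r(A)) * y^(|A|-r(A)).
G has 6 vertices, 6 edges. r(E) = 5.
Enumerate all 2^6 = 64 subsets.
Count subsets with r(E)-r(A)=1 and |A|-r(A)=0: 12.

12


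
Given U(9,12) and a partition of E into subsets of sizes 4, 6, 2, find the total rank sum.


r(Ai) = min(|Ai|, 9) for each part.
Sum = min(4,9) + min(6,9) + min(2,9)
    = 4 + 6 + 2
    = 12.

12


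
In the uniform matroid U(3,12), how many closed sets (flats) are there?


Flats of U(3,12): every subset of size < 3 is a flat, plus E itself.
Count = C(12,0) + C(12,1) + C(12,2) + 1
     = 1 + 12 + 66 + 1
     = 80.

80


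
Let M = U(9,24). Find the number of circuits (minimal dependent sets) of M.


In U(9,24), circuits are the (10)-element subsets.
Any set of 10 elements is dependent, and removing any one element gives
an independent set of size 9, so it is a minimal dependent set.
Number of circuits = (24 choose 10) = 1961256.

1961256


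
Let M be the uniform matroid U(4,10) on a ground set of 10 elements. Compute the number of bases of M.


Bases of U(4,10) are all 4-element subsets of the 10-element ground set.
Number of bases = C(10,4).
C(10,4) = (10 * 9 * 8 * 7) / (1 * 2 * 3 * 4) = 210.

210


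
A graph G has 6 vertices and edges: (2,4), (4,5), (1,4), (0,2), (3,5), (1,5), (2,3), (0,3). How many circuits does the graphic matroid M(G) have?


A circuit in a graphic matroid = edge set of a simple cycle.
G has 6 vertices and 8 edges.
Enumerating all minimal edge subsets forming cycles...
Total circuits found: 6.

6


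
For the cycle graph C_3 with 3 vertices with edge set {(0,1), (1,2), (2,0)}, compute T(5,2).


T(C_3; x,y) = x + x^2 + ... + x^(2) + y.
T(5,2) = 5^1 + 5^2 + 2
= 5 + 25 + 2
= 32.

32


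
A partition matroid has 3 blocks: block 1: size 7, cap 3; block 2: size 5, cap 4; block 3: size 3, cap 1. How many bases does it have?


A basis picks exactly ci elements from block i.
Number of bases = product of C(|Si|, ci).
= C(7,3) * C(5,4) * C(3,1)
= 35 * 5 * 3
= 525.

525


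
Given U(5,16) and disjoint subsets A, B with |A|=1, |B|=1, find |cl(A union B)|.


|A union B| = 1 + 1 = 2 (disjoint).
In U(5,16), cl(S) = S if |S| < 5, else cl(S) = E.
Since 2 < 5, cl(A union B) = A union B.
|cl(A union B)| = 2.

2


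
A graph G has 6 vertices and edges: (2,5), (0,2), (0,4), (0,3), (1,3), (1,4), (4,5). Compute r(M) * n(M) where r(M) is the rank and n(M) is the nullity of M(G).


r(M) = |V| - c = 6 - 1 = 5.
nullity = |E| - r(M) = 7 - 5 = 2.
Product = 5 * 2 = 10.

10


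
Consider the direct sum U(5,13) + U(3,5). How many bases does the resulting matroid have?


Bases of a direct sum M1 + M2: |B| = |B(M1)| * |B(M2)|.
|B(U(5,13))| = C(13,5) = 1287.
|B(U(3,5))| = C(5,3) = 10.
Total bases = 1287 * 10 = 12870.

12870


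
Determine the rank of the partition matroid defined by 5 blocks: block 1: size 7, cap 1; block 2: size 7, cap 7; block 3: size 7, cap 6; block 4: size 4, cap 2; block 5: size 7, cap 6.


Rank of a partition matroid = sum of min(|Si|, ci) for each block.
= min(7,1) + min(7,7) + min(7,6) + min(4,2) + min(7,6)
= 1 + 7 + 6 + 2 + 6
= 22.

22


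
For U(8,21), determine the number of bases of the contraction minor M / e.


Contracting e from U(8,21) gives U(7,20).
Bases of U(7,20) = C(20,7) = 20! / (7! * 13!) = 77520.

77520


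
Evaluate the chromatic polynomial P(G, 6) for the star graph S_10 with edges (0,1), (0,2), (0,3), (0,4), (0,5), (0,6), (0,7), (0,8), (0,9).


P(tree, k) = k * (k-1)^(9) for any tree on 10 vertices.
P(6) = 6 * 5^9 = 6 * 1953125 = 11718750.

11718750


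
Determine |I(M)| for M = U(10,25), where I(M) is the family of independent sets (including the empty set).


Independent sets of U(10,25) are all subsets of size <= 10.
Count = C(25,0) + C(25,1) + C(25,2) + C(25,3) + C(25,4) + C(25,5) + C(25,6) + C(25,7) + C(25,8) + C(25,9) + C(25,10)
     = 1 + 25 + 300 + 2300 + 12650 + 53130 + 177100 + 480700 + 1081575 + 2042975 + 3268760
     = 7119516.

7119516


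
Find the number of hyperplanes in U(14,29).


Hyperplanes of U(14,29) are flats of rank 13.
In a uniform matroid, these are exactly the (13)-element subsets.
Count = C(29,13) = 29! / (13! * 16!) = 67863915.

67863915


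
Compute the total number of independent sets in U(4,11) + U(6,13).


For a direct sum, |I(M1+M2)| = |I(M1)| * |I(M2)|.
|I(U(4,11))| = sum C(11,k) for k=0..4 = 562.
|I(U(6,13))| = sum C(13,k) for k=0..6 = 4096.
Total = 562 * 4096 = 2301952.

2301952


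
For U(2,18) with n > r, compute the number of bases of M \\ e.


Deleting e from U(2,18) gives U(2,17) since n > r.
Bases of U(2,17) = C(17,2) = (17 * 16) / (1 * 2) = 136.

136


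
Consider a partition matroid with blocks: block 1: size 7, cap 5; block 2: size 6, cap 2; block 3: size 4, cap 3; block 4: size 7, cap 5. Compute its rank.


Rank of a partition matroid = sum of min(|Si|, ci) for each block.
= min(7,5) + min(6,2) + min(4,3) + min(7,5)
= 5 + 2 + 3 + 5
= 15.

15


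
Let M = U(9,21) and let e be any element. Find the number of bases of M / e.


Contracting e from U(9,21) gives U(8,20).
Bases of U(8,20) = C(20,8) = 125970.

125970


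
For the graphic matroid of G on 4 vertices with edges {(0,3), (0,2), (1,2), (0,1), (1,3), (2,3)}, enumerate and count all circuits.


A circuit in a graphic matroid = edge set of a simple cycle.
G has 4 vertices and 6 edges.
Enumerating all minimal edge subsets forming cycles...
Total circuits found: 7.

7


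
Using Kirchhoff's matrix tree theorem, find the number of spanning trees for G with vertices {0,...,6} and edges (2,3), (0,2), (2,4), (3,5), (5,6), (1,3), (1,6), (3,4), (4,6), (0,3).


By Kirchhoff's matrix tree theorem, the number of spanning trees equals
the determinant of any cofactor of the Laplacian matrix L.
G has 7 vertices and 10 edges.
Computing the (6 x 6) cofactor determinant gives 84.

84


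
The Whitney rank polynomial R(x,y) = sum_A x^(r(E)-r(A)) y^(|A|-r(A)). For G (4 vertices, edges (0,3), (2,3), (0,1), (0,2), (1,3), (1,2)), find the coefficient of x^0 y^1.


R(x,y) = sum over A in 2^E of x^(r(E)-r(A)) * y^(|A|-r(A)).
G has 4 vertices, 6 edges. r(E) = 3.
Enumerate all 2^6 = 64 subsets.
Count subsets with r(E)-r(A)=0 and |A|-r(A)=1: 15.

15


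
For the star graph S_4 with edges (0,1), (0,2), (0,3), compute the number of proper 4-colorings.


P(tree, k) = k * (k-1)^(3) for any tree on 4 vertices.
P(4) = 4 * 3^3 = 4 * 27 = 108.

108


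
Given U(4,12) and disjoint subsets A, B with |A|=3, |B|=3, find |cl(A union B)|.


|A union B| = 3 + 3 = 6 (disjoint).
In U(4,12), cl(S) = S if |S| < 4, else cl(S) = E.
Since 6 >= 4, cl(A union B) = E.
|cl(A union B)| = 12.

12


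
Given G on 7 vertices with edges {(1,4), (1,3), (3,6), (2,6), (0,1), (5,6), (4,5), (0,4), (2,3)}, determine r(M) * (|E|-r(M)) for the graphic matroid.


r(M) = |V| - c = 7 - 1 = 6.
nullity = |E| - r(M) = 9 - 6 = 3.
Product = 6 * 3 = 18.

18


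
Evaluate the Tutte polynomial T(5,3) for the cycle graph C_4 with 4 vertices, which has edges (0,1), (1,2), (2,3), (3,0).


T(C_4; x,y) = x + x^2 + ... + x^(3) + y.
T(5,3) = 5^1 + 5^2 + 5^3 + 3
= 5 + 25 + 125 + 3
= 158.

158


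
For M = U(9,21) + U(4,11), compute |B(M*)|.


(M1+M2)* = M1* + M2*.
M1* = U(12,21), bases: C(21,12) = 293930.
M2* = U(7,11), bases: C(11,7) = 330.
|B(M*)| = 293930 * 330 = 96996900.

96996900


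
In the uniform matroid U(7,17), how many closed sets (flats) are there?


Flats of U(7,17): every subset of size < 7 is a flat, plus E itself.
Count = C(17,0) + C(17,1) + C(17,2) + C(17,3) + C(17,4) + C(17,5) + C(17,6) + 1
     = 1 + 17 + 136 + 680 + 2380 + 6188 + 12376 + 1
     = 21779.

21779


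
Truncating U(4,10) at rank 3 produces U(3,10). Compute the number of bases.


Truncating U(4,10) to rank 3 gives U(3,10).
Bases of U(3,10) are all 3-element subsets of 10 elements.
Number of bases = C(10,3) = (10 * 9 * 8) / (1 * 2 * 3) = 120.

120


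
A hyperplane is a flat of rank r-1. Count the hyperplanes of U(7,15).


Hyperplanes of U(7,15) are flats of rank 6.
In a uniform matroid, these are exactly the (6)-element subsets.
Count = (15 choose 6) = 5005.

5005


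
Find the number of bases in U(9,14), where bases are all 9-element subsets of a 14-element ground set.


Bases of U(9,14) are all 9-element subsets of the 14-element ground set.
Number of bases = C(14,9).
(14 choose 9) = 2002.

2002


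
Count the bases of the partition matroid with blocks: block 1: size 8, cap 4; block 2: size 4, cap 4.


A basis picks exactly ci elements from block i.
Number of bases = product of C(|Si|, ci).
= C(8,4) * C(4,4)
= 70 * 1
= 70.

70


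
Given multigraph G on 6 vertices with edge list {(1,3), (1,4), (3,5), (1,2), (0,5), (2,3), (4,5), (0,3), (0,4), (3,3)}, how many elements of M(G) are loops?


In a graphic matroid, a loop is a self-loop edge (u,u) with rank 0.
Examining all 10 edges for self-loops...
Self-loops found: (3,3)
Number of loops = 1.

1


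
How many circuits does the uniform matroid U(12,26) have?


In U(12,26), circuits are the (13)-element subsets.
Any set of 13 elements is dependent, and removing any one element gives
an independent set of size 12, so it is a minimal dependent set.
Number of circuits = C(26,13) = 26! / (13! * 13!) = 10400600.

10400600
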